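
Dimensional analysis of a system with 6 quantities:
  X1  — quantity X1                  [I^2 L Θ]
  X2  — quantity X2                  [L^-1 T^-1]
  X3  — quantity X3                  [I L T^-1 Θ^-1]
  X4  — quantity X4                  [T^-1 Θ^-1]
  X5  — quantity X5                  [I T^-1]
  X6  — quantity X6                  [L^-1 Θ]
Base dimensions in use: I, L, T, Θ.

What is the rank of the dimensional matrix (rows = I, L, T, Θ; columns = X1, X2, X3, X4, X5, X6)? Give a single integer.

3

Exponent matrix [I,L,T,Θ] × [X1,X2,X3,X4,X5,X6]:
  I: [ 2  0  1  0  1  0]
  L: [ 1 -1  1  0  0 -1]
  T: [ 0 -1 -1 -1 -1  0]
  Θ: [ 1  0 -1 -1  0  1]
Row reduction gives pivot columns X1,X2,X3; rank = 3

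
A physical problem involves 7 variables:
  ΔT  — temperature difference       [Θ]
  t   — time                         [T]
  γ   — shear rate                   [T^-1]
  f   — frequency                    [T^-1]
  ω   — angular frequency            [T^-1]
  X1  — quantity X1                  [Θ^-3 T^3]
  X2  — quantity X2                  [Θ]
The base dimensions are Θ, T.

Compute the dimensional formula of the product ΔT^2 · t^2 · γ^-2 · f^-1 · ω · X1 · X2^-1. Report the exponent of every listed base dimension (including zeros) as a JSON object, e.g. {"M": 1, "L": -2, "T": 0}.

{"Θ": -2, "T": 7}

Exponent matrix [Θ,T] × [ΔT,t,γ,f,ω,X1,X2]:
  Θ: [ 1  0  0  0  0 -3  1]
  T: [ 0  1 -1 -1 -1  3  0]
  [Θ]: (2)·1+(2)·0+(-2)·0+(-1)·0+(1)·0+(1)·-3+(-1)·1 = -2
  [T]: (2)·0+(2)·1+(-2)·-1+(-1)·-1+(1)·-1+(1)·3+(-1)·0 = 7
⇒ Θ^-2 T^7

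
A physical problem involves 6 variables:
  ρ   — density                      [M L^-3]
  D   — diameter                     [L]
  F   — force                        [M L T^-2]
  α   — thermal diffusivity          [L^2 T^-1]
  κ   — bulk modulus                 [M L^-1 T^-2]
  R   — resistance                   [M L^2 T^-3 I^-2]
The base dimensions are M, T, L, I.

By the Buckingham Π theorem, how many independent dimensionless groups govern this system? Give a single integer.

Exponent matrix [M,T,L,I] × [ρ,D,F,α,κ,R]:
  M: [ 1  0  1  0  1  1]
  T: [ 0  0 -2 -1 -2 -3]
  L: [-3  1  1  2 -1  2]
  I: [ 0  0  0  0  0 -2]
Echelon form has 4 nonzero rows (pivots: ρ,D,F,R)
Π count = n − r = 6 − 4 = 2

2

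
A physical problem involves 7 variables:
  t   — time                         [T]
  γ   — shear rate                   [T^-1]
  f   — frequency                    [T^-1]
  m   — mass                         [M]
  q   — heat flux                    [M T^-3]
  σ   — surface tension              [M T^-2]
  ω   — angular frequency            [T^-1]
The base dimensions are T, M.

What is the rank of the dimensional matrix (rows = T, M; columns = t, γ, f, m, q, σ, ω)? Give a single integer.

Dimensional matrix (T×M by t×γ×f×m×q×σ×ω):
  T: [ 1 -1 -1  0 -3 -2 -1]
  M: [ 0  0  0  1  1  1  0]
RREF → pivots at {t,m} ⇒ r = 2

2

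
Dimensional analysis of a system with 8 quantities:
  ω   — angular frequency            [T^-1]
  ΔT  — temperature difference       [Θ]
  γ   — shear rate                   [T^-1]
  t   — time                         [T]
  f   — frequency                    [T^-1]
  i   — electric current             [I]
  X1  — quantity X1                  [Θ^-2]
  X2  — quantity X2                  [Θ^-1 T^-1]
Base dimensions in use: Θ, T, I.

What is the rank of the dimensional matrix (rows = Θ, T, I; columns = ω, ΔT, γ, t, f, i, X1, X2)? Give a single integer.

3

Dimensional matrix (Θ×T×I by ω×ΔT×γ×t×f×i×X1×X2):
  Θ: [ 0  1  0  0  0  0 -2 -1]
  T: [-1  0 -1  1 -1  0  0 -1]
  I: [ 0  0  0  0  0  1  0  0]
RREF → pivots at {ω,ΔT,i} ⇒ r = 3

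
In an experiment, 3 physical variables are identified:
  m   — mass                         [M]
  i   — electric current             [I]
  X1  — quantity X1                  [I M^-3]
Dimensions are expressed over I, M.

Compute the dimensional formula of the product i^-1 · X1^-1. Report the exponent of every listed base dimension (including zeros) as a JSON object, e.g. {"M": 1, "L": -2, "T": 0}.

{"I": -2, "M": 3}

Write exponents as rows I,M / cols m,i,X1:
  I: [ 0  1  1]
  M: [ 1  0 -3]
  [I]: (-1)·1+(-1)·1 = -2
  [M]: (-1)·0+(-1)·-3 = 3
⇒ I^-2 M^3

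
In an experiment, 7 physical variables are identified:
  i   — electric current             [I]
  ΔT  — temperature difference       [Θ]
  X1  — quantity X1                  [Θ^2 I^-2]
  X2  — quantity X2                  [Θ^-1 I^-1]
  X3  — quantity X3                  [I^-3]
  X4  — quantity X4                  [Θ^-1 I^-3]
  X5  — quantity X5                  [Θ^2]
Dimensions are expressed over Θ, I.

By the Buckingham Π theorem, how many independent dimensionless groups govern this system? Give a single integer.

Write exponents as rows Θ,I / cols i,ΔT,X1,X2,X3,X4,X5:
  Θ: [ 0  1  2 -1  0 -1  2]
  I: [ 1  0 -2 -1 -3 -3  0]
Row reduction gives pivot columns i,ΔT; rank = 2
7 vars − rank 2 = 5 Π groups

5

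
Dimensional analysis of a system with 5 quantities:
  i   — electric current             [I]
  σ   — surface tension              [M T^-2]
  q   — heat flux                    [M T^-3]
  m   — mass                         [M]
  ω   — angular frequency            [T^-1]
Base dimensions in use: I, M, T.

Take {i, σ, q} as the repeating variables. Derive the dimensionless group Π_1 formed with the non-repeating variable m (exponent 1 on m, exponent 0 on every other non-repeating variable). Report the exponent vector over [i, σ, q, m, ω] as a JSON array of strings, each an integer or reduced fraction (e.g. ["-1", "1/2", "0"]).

Write exponents as rows I,M,T / cols i,σ,q,m,ω:
  I: [ 1  0  0  0  0]
  M: [ 0  1  1  1  0]
  T: [ 0 -2 -3  0 -1]
RREF → pivots at {i,σ,q} ⇒ r = 3
Repeat: i,σ,q; free: m,ω
RREF:
  r0: [   1    0    0    0    0]
  r1: [   0    1    0    3   -1]
  r2: [   0    0    1   -2    1]
Fix exponent of m at 1, ω at 0; solve each RREF row for its pivot's exponent:
  r0: exp(i) + (0)·1 = 0 ⇒ exp(i) = 0
  r1: exp(σ) + (3)·1 = 0 ⇒ exp(σ) = -3
  r2: exp(q) + (-2)·1 = 0 ⇒ exp(q) = 2
Π_1 = σ^-3 · q^2 · m

["0", "-3", "2", "1", "0"]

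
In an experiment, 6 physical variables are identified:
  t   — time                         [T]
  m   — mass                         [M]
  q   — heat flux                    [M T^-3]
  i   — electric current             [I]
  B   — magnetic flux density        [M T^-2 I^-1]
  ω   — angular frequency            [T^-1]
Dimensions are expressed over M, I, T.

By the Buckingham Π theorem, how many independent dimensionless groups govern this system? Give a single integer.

3

Exponent matrix [M,I,T] × [t,m,q,i,B,ω]:
  M: [ 0  1  1  0  1  0]
  I: [ 0  0  0  1 -1  0]
  T: [ 1  0 -3  0 -2 -1]
Row reduction gives pivot columns t,m,i; rank = 3
n=6, r=3 ⇒ 3 dimensionless groups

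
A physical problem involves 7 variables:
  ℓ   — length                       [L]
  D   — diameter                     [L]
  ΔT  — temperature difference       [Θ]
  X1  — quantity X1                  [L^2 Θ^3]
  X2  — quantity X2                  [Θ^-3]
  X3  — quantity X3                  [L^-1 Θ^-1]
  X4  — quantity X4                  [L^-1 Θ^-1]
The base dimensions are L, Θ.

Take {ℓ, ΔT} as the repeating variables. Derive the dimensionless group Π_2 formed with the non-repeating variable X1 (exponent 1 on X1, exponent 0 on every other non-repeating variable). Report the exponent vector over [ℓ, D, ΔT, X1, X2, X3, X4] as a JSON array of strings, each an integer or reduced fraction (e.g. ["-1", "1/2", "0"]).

["-2", "0", "-3", "1", "0", "0", "0"]

Exponent matrix [L,Θ] × [ℓ,D,ΔT,X1,X2,X3,X4]:
  L: [ 1  1  0  2  0 -1 -1]
  Θ: [ 0  0  1  3 -3 -1 -1]
Echelon form has 2 nonzero rows (pivots: ℓ,ΔT)
Pivot set = {ℓ,ΔT}, free = {D,X1,X2,X3,X4}
RREF:
  r0: [   1    1    0    2    0   -1   -1]
  r1: [   0    0    1    3   -3   -1   -1]
Fix exponent of X1 at 1, D at 0, X2 at 0, X3 at 0, X4 at 0; solve each RREF row for its pivot's exponent:
  r0: exp(ℓ) + (2)·1 = 0 ⇒ exp(ℓ) = -2
  r1: exp(ΔT) + (3)·1 = 0 ⇒ exp(ΔT) = -3
Π_2 = ℓ^-2 · ΔT^-3 · X1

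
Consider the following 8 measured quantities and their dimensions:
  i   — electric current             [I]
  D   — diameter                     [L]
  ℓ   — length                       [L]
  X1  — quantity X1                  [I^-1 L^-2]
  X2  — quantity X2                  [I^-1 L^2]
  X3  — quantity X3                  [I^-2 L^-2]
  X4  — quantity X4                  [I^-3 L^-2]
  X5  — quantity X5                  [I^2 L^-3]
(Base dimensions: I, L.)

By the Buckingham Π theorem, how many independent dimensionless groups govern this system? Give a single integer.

6

Dimensional matrix (I×L by i×D×ℓ×X1×X2×X3×X4×X5):
  I: [ 1  0  0 -1 -1 -2 -3  2]
  L: [ 0  1  1 -2  2 -2 -2 -3]
RREF → pivots at {i,D} ⇒ r = 2
n=8, r=2 ⇒ 6 dimensionless groups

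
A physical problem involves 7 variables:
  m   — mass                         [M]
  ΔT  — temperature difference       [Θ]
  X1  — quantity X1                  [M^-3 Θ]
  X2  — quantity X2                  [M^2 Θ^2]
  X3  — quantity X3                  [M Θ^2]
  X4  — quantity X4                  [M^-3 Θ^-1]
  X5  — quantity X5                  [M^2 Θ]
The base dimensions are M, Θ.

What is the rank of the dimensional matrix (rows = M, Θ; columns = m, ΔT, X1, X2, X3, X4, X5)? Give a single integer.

Dimensional matrix (M×Θ by m×ΔT×X1×X2×X3×X4×X5):
  M: [ 1  0 -3  2  1 -3  2]
  Θ: [ 0  1  1  2  2 -1  1]
Echelon form has 2 nonzero rows (pivots: m,ΔT)

2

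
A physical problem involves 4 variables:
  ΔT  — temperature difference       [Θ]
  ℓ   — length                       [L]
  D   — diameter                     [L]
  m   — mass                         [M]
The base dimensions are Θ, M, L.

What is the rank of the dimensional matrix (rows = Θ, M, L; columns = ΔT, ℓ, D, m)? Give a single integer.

Exponent matrix [Θ,M,L] × [ΔT,ℓ,D,m]:
  Θ: [ 1  0  0  0]
  M: [ 0  0  0  1]
  L: [ 0  1  1  0]
RREF → pivots at {ΔT,ℓ,m} ⇒ r = 3

3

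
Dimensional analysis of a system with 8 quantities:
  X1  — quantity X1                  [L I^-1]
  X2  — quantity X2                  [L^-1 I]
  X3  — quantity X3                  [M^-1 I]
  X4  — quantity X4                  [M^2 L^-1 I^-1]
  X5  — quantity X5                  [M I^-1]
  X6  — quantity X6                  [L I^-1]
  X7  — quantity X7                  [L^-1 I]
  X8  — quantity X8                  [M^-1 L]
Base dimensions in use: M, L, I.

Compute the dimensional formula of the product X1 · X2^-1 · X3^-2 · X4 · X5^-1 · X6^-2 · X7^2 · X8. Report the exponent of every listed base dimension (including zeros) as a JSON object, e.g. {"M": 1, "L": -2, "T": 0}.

{"M": 2, "L": -2, "I": 0}

Write exponents as rows M,L,I / cols X1,X2,X3,X4,X5,X6,X7,X8:
  M: [ 0  0 -1  2  1  0  0 -1]
  L: [ 1 -1  0 -1  0  1 -1  1]
  I: [-1  1  1 -1 -1 -1  1  0]
  [M]: (1)·0+(-1)·0+(-2)·-1+(1)·2+(-1)·1+(-2)·0+(2)·0+(1)·-1 = 2
  [L]: (1)·1+(-1)·-1+(-2)·0+(1)·-1+(-1)·0+(-2)·1+(2)·-1+(1)·1 = -2
  [I]: (1)·-1+(-1)·1+(-2)·1+(1)·-1+(-1)·-1+(-2)·-1+(2)·1+(1)·0 = 0
⇒ M^2 L^-2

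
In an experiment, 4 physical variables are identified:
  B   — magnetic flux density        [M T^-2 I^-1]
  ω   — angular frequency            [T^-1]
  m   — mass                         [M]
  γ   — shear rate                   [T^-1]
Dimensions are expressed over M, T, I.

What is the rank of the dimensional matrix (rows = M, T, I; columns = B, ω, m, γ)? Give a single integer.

3

Dimensional matrix (M×T×I by B×ω×m×γ):
  M: [ 1  0  1  0]
  T: [-2 -1  0 -1]
  I: [-1  0  0  0]
Row reduction gives pivot columns B,ω,m; rank = 3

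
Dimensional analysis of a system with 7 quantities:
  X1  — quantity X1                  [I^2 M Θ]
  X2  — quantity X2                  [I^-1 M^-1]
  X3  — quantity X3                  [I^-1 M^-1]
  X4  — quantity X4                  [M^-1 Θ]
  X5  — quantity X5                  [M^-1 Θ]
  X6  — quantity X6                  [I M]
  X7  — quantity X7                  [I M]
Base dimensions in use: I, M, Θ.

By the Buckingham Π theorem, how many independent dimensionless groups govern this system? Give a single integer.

5

Write exponents as rows I,M,Θ / cols X1,X2,X3,X4,X5,X6,X7:
  I: [ 2 -1 -1  0  0  1  1]
  M: [ 1 -1 -1 -1 -1  1  1]
  Θ: [ 1  0  0  1  1  0  0]
RREF → pivots at {X1,X2} ⇒ r = 2
n=7, r=2 ⇒ 5 dimensionless groups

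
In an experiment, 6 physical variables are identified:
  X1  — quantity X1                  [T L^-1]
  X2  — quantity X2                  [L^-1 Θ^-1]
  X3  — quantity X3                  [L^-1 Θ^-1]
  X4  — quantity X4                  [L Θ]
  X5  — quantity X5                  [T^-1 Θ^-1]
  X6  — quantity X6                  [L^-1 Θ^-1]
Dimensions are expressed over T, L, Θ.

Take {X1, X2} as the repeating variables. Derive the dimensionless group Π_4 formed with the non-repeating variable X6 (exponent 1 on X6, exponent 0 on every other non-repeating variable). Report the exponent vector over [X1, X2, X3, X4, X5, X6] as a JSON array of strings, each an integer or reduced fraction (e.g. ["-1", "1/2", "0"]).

Dimensional matrix (T×L×Θ by X1×X2×X3×X4×X5×X6):
  T: [ 1  0  0  0 -1  0]
  L: [-1 -1 -1  1  0 -1]
  Θ: [ 0 -1 -1  1 -1 -1]
Row reduction gives pivot columns X1,X2; rank = 2
Pivot set = {X1,X2}, free = {X3,X4,X5,X6}
RREF:
  r0: [   1    0    0    0   -1    0]
  r1: [   0    1    1   -1    1    1]
  r2: [   0    0    0    0    0    0]
Fix exponent of X6 at 1, X3 at 0, X4 at 0, X5 at 0; solve each RREF row for its pivot's exponent:
  r0: exp(X1) + (0)·1 = 0 ⇒ exp(X1) = 0
  r1: exp(X2) + (1)·1 = 0 ⇒ exp(X2) = -1
Π_4 = X2^-1 · X6

["0", "-1", "0", "0", "0", "1"]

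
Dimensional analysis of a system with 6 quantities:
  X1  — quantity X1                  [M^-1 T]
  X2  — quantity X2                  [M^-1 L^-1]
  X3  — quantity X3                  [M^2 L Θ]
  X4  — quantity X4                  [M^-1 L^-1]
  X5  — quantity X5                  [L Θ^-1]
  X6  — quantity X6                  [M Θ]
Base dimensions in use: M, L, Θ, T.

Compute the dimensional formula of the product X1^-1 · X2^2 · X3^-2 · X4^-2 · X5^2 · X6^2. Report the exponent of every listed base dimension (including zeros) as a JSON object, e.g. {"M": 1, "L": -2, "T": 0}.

{"M": -1, "L": 0, "Θ": -2, "T": -1}

Exponent matrix [M,L,Θ,T] × [X1,X2,X3,X4,X5,X6]:
  M: [-1 -1  2 -1  0  1]
  L: [ 0 -1  1 -1  1  0]
  Θ: [ 0  0  1  0 -1  1]
  T: [ 1  0  0  0  0  0]
  [M]: (-1)·-1+(2)·-1+(-2)·2+(-2)·-1+(2)·0+(2)·1 = -1
  [L]: (-1)·0+(2)·-1+(-2)·1+(-2)·-1+(2)·1+(2)·0 = 0
  [Θ]: (-1)·0+(2)·0+(-2)·1+(-2)·0+(2)·-1+(2)·1 = -2
  [T]: (-1)·1+(2)·0+(-2)·0+(-2)·0+(2)·0+(2)·0 = -1
⇒ M^-1 Θ^-2 T^-1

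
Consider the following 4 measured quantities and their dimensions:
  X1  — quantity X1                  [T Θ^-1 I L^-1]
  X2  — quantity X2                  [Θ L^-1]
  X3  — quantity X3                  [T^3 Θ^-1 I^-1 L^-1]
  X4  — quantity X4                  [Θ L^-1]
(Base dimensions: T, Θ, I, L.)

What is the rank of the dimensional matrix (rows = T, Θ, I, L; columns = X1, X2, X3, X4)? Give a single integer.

Dimensional matrix (T×Θ×I×L by X1×X2×X3×X4):
  T: [ 1  0  3  0]
  Θ: [-1  1 -1  1]
  I: [ 1  0 -1  0]
  L: [-1 -1 -1 -1]
Row reduction gives pivot columns X1,X2,X3; rank = 3

3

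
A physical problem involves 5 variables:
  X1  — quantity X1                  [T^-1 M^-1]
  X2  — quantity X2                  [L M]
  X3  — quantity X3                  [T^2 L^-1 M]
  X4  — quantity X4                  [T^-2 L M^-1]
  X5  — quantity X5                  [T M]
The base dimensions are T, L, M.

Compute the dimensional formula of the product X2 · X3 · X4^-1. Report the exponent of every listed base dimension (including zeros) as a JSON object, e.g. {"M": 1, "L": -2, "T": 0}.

Write exponents as rows T,L,M / cols X1,X2,X3,X4,X5:
  T: [-1  0  2 -2  1]
  L: [ 0  1 -1  1  0]
  M: [-1  1  1 -1  1]
  [T]: (1)·0+(1)·2+(-1)·-2 = 4
  [L]: (1)·1+(1)·-1+(-1)·1 = -1
  [M]: (1)·1+(1)·1+(-1)·-1 = 3
⇒ T^4 L^-1 M^3

{"T": 4, "L": -1, "M": 3}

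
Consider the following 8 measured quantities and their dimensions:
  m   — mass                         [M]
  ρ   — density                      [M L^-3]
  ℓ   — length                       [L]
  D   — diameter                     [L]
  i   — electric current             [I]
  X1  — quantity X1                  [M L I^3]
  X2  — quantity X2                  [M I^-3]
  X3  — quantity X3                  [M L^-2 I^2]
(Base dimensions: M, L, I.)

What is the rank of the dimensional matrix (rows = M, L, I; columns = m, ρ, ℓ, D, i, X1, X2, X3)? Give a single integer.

3

Dimensional matrix (M×L×I by m×ρ×ℓ×D×i×X1×X2×X3):
  M: [ 1  1  0  0  0  1  1  1]
  L: [ 0 -3  1  1  0  1  0 -2]
  I: [ 0  0  0  0  1  3 -3  2]
Row reduction gives pivot columns m,ρ,i; rank = 3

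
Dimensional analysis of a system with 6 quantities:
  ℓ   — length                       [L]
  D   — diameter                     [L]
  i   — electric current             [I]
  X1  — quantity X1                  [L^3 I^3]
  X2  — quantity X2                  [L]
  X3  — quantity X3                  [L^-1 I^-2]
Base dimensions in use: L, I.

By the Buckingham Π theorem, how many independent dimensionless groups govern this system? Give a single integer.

Write exponents as rows L,I / cols ℓ,D,i,X1,X2,X3:
  L: [ 1  1  0  3  1 -1]
  I: [ 0  0  1  3  0 -2]
Echelon form has 2 nonzero rows (pivots: ℓ,i)
6 vars − rank 2 = 4 Π groups

4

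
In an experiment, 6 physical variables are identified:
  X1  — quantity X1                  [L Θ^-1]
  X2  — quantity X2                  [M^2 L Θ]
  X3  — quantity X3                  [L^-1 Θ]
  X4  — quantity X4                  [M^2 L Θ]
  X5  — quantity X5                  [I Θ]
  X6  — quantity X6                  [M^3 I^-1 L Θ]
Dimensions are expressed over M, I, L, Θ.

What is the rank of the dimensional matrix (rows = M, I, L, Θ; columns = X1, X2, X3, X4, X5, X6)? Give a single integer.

3

Exponent matrix [M,I,L,Θ] × [X1,X2,X3,X4,X5,X6]:
  M: [ 0  2  0  2  0  3]
  I: [ 0  0  0  0  1 -1]
  L: [ 1  1 -1  1  0  1]
  Θ: [-1  1  1  1  1  1]
RREF → pivots at {X1,X2,X5} ⇒ r = 3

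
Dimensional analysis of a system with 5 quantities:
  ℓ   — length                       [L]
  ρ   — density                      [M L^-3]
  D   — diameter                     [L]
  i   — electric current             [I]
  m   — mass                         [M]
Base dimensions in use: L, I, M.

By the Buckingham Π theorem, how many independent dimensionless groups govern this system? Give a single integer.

Dimensional matrix (L×I×M by ℓ×ρ×D×i×m):
  L: [ 1 -3  1  0  0]
  I: [ 0  0  0  1  0]
  M: [ 0  1  0  0  1]
Echelon form has 3 nonzero rows (pivots: ℓ,ρ,i)
Π count = n − r = 5 − 3 = 2

2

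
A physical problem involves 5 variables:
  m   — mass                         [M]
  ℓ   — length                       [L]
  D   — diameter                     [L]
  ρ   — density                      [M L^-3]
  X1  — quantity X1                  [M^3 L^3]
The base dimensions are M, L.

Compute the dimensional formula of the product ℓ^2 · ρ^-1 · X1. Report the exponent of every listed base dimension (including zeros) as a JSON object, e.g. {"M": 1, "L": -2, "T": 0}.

Exponent matrix [M,L] × [m,ℓ,D,ρ,X1]:
  M: [ 1  0  0  1  3]
  L: [ 0  1  1 -3  3]
  [M]: (2)·0+(-1)·1+(1)·3 = 2
  [L]: (2)·1+(-1)·-3+(1)·3 = 8
⇒ M^2 L^8

{"M": 2, "L": 8}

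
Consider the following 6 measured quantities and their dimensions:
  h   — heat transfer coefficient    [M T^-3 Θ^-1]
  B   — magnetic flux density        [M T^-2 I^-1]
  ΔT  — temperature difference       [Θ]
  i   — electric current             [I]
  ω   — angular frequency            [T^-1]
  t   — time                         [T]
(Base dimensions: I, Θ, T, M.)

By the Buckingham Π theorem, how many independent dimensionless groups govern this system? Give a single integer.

2

Dimensional matrix (I×Θ×T×M by h×B×ΔT×i×ω×t):
  I: [ 0 -1  0  1  0  0]
  Θ: [-1  0  1  0  0  0]
  T: [-3 -2  0  0 -1  1]
  M: [ 1  1  0  0  0  0]
Echelon form has 4 nonzero rows (pivots: h,B,ΔT,i)
6 vars − rank 4 = 2 Π groups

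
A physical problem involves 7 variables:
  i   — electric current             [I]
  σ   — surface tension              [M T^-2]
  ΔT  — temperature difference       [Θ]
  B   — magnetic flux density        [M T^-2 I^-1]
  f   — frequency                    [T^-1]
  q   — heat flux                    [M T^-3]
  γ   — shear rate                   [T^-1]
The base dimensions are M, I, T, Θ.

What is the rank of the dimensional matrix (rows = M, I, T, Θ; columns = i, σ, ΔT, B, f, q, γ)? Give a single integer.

4

Dimensional matrix (M×I×T×Θ by i×σ×ΔT×B×f×q×γ):
  M: [ 0  1  0  1  0  1  0]
  I: [ 1  0  0 -1  0  0  0]
  T: [ 0 -2  0 -2 -1 -3 -1]
  Θ: [ 0  0  1  0  0  0  0]
RREF → pivots at {i,σ,ΔT,f} ⇒ r = 4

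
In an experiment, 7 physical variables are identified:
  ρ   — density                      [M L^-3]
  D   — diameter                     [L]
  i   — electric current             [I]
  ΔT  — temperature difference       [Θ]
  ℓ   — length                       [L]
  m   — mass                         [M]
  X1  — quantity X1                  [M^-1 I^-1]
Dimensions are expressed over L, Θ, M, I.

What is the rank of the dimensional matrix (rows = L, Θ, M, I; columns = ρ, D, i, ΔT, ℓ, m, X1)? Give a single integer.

4

Write exponents as rows L,Θ,M,I / cols ρ,D,i,ΔT,ℓ,m,X1:
  L: [-3  1  0  0  1  0  0]
  Θ: [ 0  0  0  1  0  0  0]
  M: [ 1  0  0  0  0  1 -1]
  I: [ 0  0  1  0  0  0 -1]
RREF → pivots at {ρ,D,i,ΔT} ⇒ r = 4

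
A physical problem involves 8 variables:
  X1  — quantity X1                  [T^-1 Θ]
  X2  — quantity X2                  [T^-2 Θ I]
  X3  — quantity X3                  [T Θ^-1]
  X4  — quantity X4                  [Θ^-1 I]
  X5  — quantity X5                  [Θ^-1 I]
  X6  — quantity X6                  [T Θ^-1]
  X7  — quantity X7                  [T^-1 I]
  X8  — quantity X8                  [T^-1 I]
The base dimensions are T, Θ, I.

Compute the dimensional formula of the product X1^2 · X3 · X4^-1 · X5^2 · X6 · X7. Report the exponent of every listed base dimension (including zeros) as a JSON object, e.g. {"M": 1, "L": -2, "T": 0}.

{"T": -1, "Θ": -1, "I": 2}

Exponent matrix [T,Θ,I] × [X1,X2,X3,X4,X5,X6,X7,X8]:
  T: [-1 -2  1  0  0  1 -1 -1]
  Θ: [ 1  1 -1 -1 -1 -1  0  0]
  I: [ 0  1  0  1  1  0  1  1]
  [T]: (2)·-1+(1)·1+(-1)·0+(2)·0+(1)·1+(1)·-1 = -1
  [Θ]: (2)·1+(1)·-1+(-1)·-1+(2)·-1+(1)·-1+(1)·0 = -1
  [I]: (2)·0+(1)·0+(-1)·1+(2)·1+(1)·0+(1)·1 = 2
⇒ T^-1 Θ^-1 I^2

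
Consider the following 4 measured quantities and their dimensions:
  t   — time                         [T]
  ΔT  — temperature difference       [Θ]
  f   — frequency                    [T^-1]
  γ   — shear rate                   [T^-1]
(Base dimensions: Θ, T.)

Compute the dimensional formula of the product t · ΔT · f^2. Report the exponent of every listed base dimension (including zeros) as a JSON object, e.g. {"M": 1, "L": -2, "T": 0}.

Write exponents as rows Θ,T / cols t,ΔT,f,γ:
  Θ: [ 0  1  0  0]
  T: [ 1  0 -1 -1]
  [Θ]: (1)·0+(1)·1+(2)·0 = 1
  [T]: (1)·1+(1)·0+(2)·-1 = -1
⇒ Θ T^-1

{"Θ": 1, "T": -1}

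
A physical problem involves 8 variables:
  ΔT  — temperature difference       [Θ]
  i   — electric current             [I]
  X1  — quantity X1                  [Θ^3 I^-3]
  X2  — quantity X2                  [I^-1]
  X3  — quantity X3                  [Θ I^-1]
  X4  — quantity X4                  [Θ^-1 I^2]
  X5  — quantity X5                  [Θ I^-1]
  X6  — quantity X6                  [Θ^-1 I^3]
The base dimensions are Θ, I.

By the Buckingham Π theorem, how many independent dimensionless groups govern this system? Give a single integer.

6

Exponent matrix [Θ,I] × [ΔT,i,X1,X2,X3,X4,X5,X6]:
  Θ: [ 1  0  3  0  1 -1  1 -1]
  I: [ 0  1 -3 -1 -1  2 -1  3]
Echelon form has 2 nonzero rows (pivots: ΔT,i)
n=8, r=2 ⇒ 6 dimensionless groups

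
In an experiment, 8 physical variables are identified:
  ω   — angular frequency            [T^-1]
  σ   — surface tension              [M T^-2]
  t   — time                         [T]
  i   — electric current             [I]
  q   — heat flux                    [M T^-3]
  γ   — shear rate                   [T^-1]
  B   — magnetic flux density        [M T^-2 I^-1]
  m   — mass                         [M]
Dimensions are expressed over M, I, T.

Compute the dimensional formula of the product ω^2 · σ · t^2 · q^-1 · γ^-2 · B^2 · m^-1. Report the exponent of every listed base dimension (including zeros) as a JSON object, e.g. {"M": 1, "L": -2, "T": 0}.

Dimensional matrix (M×I×T by ω×σ×t×i×q×γ×B×m):
  M: [ 0  1  0  0  1  0  1  1]
  I: [ 0  0  0  1  0  0 -1  0]
  T: [-1 -2  1  0 -3 -1 -2  0]
  [M]: (2)·0+(1)·1+(2)·0+(-1)·1+(-2)·0+(2)·1+(-1)·1 = 1
  [I]: (2)·0+(1)·0+(2)·0+(-1)·0+(-2)·0+(2)·-1+(-1)·0 = -2
  [T]: (2)·-1+(1)·-2+(2)·1+(-1)·-3+(-2)·-1+(2)·-2+(-1)·0 = -1
⇒ M I^-2 T^-1

{"M": 1, "I": -2, "T": -1}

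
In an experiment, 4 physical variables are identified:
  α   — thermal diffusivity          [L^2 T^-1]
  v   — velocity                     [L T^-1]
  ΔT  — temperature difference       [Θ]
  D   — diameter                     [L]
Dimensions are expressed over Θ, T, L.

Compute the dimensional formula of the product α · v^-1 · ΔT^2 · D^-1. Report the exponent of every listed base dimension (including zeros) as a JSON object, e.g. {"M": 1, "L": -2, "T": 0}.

Write exponents as rows Θ,T,L / cols α,v,ΔT,D:
  Θ: [ 0  0  1  0]
  T: [-1 -1  0  0]
  L: [ 2  1  0  1]
  [Θ]: (1)·0+(-1)·0+(2)·1+(-1)·0 = 2
  [T]: (1)·-1+(-1)·-1+(2)·0+(-1)·0 = 0
  [L]: (1)·2+(-1)·1+(2)·0+(-1)·1 = 0
⇒ Θ^2

{"Θ": 2, "T": 0, "L": 0}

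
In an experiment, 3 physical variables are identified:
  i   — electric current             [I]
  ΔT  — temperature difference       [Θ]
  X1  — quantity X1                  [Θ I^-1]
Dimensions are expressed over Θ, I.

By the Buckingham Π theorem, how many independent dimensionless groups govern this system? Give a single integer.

1

Exponent matrix [Θ,I] × [i,ΔT,X1]:
  Θ: [ 0  1  1]
  I: [ 1  0 -1]
Echelon form has 2 nonzero rows (pivots: i,ΔT)
n=3, r=2 ⇒ 1 dimensionless group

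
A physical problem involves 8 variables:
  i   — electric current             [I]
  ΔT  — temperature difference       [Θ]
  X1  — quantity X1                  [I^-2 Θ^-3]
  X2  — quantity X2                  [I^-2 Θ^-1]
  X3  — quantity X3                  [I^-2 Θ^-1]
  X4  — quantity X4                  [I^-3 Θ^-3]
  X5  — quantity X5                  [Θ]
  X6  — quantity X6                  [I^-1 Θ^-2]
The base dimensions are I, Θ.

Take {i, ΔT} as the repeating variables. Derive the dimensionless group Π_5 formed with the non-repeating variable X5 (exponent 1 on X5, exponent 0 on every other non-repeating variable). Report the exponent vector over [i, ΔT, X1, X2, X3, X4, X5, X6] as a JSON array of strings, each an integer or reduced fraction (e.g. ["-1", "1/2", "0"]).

Write exponents as rows I,Θ / cols i,ΔT,X1,X2,X3,X4,X5,X6:
  I: [ 1  0 -2 -2 -2 -3  0 -1]
  Θ: [ 0  1 -3 -1 -1 -3  1 -2]
RREF → pivots at {i,ΔT} ⇒ r = 2
Repeat: i,ΔT; free: X1,X2,X3,X4,X5,X6
RREF:
  r0: [   1    0   -2   -2   -2   -3    0   -1]
  r1: [   0    1   -3   -1   -1   -3    1   -2]
Fix exponent of X5 at 1, X1 at 0, X2 at 0, X3 at 0, X4 at 0, X6 at 0; solve each RREF row for its pivot's exponent:
  r0: exp(i) + (0)·1 = 0 ⇒ exp(i) = 0
  r1: exp(ΔT) + (1)·1 = 0 ⇒ exp(ΔT) = -1
Π_5 = ΔT^-1 · X5

["0", "-1", "0", "0", "0", "0", "1", "0"]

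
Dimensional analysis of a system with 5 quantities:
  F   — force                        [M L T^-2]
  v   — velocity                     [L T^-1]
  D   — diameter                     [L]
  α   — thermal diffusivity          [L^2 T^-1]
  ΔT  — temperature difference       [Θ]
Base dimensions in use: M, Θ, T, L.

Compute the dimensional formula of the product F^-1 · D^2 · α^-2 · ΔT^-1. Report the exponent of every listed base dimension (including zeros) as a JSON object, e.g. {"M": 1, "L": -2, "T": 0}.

Exponent matrix [M,Θ,T,L] × [F,v,D,α,ΔT]:
  M: [ 1  0  0  0  0]
  Θ: [ 0  0  0  0  1]
  T: [-2 -1  0 -1  0]
  L: [ 1  1  1  2  0]
  [M]: (-1)·1+(2)·0+(-2)·0+(-1)·0 = -1
  [Θ]: (-1)·0+(2)·0+(-2)·0+(-1)·1 = -1
  [T]: (-1)·-2+(2)·0+(-2)·-1+(-1)·0 = 4
  [L]: (-1)·1+(2)·1+(-2)·2+(-1)·0 = -3
⇒ M^-1 Θ^-1 T^4 L^-3

{"M": -1, "Θ": -1, "T": 4, "L": -3}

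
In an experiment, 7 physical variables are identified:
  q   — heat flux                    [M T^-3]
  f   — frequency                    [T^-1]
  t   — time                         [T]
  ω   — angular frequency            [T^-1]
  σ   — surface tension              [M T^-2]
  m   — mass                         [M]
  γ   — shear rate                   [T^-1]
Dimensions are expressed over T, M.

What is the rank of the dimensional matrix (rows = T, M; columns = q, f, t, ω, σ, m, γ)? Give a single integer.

2

Write exponents as rows T,M / cols q,f,t,ω,σ,m,γ:
  T: [-3 -1  1 -1 -2  0 -1]
  M: [ 1  0  0  0  1  1  0]
RREF → pivots at {q,f} ⇒ r = 2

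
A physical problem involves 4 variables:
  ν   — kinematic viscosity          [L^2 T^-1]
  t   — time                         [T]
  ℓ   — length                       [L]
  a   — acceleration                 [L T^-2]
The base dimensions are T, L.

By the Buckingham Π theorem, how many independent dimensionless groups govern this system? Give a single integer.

2

Dimensional matrix (T×L by ν×t×ℓ×a):
  T: [-1  1  0 -2]
  L: [ 2  0  1  1]
Row reduction gives pivot columns ν,t; rank = 2
n=4, r=2 ⇒ 2 dimensionless groups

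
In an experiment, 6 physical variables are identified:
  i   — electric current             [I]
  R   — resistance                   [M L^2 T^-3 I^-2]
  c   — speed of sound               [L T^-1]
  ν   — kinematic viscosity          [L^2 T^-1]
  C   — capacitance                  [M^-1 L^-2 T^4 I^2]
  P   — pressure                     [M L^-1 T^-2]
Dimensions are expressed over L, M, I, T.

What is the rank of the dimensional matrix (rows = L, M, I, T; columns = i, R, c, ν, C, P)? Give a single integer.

4

Dimensional matrix (L×M×I×T by i×R×c×ν×C×P):
  L: [ 0  2  1  2 -2 -1]
  M: [ 0  1  0  0 -1  1]
  I: [ 1 -2  0  0  2  0]
  T: [ 0 -3 -1 -1  4 -2]
RREF → pivots at {i,R,c,ν} ⇒ r = 4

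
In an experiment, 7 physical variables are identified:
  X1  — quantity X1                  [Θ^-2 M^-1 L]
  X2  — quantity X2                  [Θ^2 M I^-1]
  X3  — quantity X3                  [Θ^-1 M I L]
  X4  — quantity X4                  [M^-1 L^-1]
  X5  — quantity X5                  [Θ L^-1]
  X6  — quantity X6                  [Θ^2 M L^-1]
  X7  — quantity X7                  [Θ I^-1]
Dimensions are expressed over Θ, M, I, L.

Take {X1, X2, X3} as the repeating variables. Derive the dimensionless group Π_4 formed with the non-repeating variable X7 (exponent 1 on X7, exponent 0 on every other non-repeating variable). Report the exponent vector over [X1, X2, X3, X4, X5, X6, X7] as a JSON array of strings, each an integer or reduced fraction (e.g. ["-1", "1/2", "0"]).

Exponent matrix [Θ,M,I,L] × [X1,X2,X3,X4,X5,X6,X7]:
  Θ: [-2  2 -1  0  1  2  1]
  M: [-1  1  1 -1  0  1  0]
  I: [ 0 -1  1  0  0  0 -1]
  L: [ 1  0  1 -1 -1 -1  0]
RREF → pivots at {X1,X2,X3} ⇒ r = 3
Repeat: X1,X2,X3; free: X4,X5,X6,X7
RREF:
  r0: [   1    0    0 -1/3 -2/3   -1  1/3]
  r1: [   0    1    0 -2/3 -1/3    0  2/3]
  r2: [   0    0    1 -2/3 -1/3    0 -1/3]
  r3: [   0    0    0    0    0    0    0]
Fix exponent of X7 at 1, X4 at 0, X5 at 0, X6 at 0; solve each RREF row for its pivot's exponent:
  r0: exp(X1) + (1/3)·1 = 0 ⇒ exp(X1) = -1/3
  r1: exp(X2) + (2/3)·1 = 0 ⇒ exp(X2) = -2/3
  r2: exp(X3) + (-1/3)·1 = 0 ⇒ exp(X3) = 1/3
Π_4 = X1^(-1/3) · X2^(-2/3) · X3^(1/3) · X7

["-1/3", "-2/3", "1/3", "0", "0", "0", "1"]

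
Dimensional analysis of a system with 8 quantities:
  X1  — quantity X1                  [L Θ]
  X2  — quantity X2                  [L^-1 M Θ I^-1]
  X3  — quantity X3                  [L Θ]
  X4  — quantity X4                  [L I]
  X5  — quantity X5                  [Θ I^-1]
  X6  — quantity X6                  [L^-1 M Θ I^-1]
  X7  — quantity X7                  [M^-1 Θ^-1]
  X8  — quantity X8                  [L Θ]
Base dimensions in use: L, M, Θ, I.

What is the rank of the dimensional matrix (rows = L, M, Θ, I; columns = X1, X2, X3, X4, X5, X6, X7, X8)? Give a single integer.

3

Write exponents as rows L,M,Θ,I / cols X1,X2,X3,X4,X5,X6,X7,X8:
  L: [ 1 -1  1  1  0 -1  0  1]
  M: [ 0  1  0  0  0  1 -1  0]
  Θ: [ 1  1  1  0  1  1 -1  1]
  I: [ 0 -1  0  1 -1 -1  0  0]
Row reduction gives pivot columns X1,X2,X4; rank = 3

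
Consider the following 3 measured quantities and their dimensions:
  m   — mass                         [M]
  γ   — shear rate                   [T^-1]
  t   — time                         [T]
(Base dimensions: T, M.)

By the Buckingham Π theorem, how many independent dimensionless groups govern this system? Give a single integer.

Write exponents as rows T,M / cols m,γ,t:
  T: [ 0 -1  1]
  M: [ 1  0  0]
RREF → pivots at {m,γ} ⇒ r = 2
Π count = n − r = 3 − 2 = 1

1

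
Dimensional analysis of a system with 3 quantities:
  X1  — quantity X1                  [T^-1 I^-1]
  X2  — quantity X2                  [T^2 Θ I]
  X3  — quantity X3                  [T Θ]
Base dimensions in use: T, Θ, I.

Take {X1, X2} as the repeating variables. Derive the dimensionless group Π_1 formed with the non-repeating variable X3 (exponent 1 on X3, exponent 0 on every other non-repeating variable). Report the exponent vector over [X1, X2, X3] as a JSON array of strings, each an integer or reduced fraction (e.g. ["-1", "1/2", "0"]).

Write exponents as rows T,Θ,I / cols X1,X2,X3:
  T: [-1  2  1]
  Θ: [ 0  1  1]
  I: [-1  1  0]
Echelon form has 2 nonzero rows (pivots: X1,X2)
Pivot set = {X1,X2}, free = {X3}
RREF:
  r0: [   1    0    1]
  r1: [   0    1    1]
  r2: [   0    0    0]
Fix exponent of X3 at 1; solve each RREF row for its pivot's exponent:
  r0: exp(X1) + (1)·1 = 0 ⇒ exp(X1) = -1
  r1: exp(X2) + (1)·1 = 0 ⇒ exp(X2) = -1
Π_1 = X1^-1 · X2^-1 · X3

["-1", "-1", "1"]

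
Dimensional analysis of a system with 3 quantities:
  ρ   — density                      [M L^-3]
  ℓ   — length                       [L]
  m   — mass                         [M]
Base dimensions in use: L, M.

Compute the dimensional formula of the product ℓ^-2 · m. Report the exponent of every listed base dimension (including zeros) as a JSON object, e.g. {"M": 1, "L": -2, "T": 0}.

{"L": -2, "M": 1}

Write exponents as rows L,M / cols ρ,ℓ,m:
  L: [-3  1  0]
  M: [ 1  0  1]
  [L]: (-2)·1+(1)·0 = -2
  [M]: (-2)·0+(1)·1 = 1
⇒ L^-2 M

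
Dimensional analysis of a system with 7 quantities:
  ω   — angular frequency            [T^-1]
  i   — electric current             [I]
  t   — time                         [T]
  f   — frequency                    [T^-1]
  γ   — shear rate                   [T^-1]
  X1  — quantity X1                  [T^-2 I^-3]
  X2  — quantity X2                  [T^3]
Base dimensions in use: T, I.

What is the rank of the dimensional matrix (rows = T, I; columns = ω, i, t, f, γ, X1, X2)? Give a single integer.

2

Write exponents as rows T,I / cols ω,i,t,f,γ,X1,X2:
  T: [-1  0  1 -1 -1 -2  3]
  I: [ 0  1  0  0  0 -3  0]
Row reduction gives pivot columns ω,i; rank = 2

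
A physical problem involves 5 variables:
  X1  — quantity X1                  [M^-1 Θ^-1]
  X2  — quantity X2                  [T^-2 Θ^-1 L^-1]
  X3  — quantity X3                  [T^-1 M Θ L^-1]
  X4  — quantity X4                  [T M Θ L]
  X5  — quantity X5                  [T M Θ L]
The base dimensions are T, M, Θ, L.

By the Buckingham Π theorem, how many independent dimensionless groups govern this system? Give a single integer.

2

Write exponents as rows T,M,Θ,L / cols X1,X2,X3,X4,X5:
  T: [ 0 -2 -1  1  1]
  M: [-1  0  1  1  1]
  Θ: [-1 -1  1  1  1]
  L: [ 0 -1 -1  1  1]
Echelon form has 3 nonzero rows (pivots: X1,X2,X3)
Π count = n − r = 5 − 3 = 2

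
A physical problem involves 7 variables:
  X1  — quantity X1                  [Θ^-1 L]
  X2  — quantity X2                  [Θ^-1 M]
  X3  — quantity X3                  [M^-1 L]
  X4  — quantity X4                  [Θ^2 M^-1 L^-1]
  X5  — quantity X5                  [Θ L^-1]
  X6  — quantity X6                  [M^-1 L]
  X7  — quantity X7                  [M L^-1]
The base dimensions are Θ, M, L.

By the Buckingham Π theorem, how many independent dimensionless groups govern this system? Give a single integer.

Write exponents as rows Θ,M,L / cols X1,X2,X3,X4,X5,X6,X7:
  Θ: [-1 -1  0  2  1  0  0]
  M: [ 0  1 -1 -1  0 -1  1]
  L: [ 1  0  1 -1 -1  1 -1]
Echelon form has 2 nonzero rows (pivots: X1,X2)
Π count = n − r = 7 − 2 = 5

5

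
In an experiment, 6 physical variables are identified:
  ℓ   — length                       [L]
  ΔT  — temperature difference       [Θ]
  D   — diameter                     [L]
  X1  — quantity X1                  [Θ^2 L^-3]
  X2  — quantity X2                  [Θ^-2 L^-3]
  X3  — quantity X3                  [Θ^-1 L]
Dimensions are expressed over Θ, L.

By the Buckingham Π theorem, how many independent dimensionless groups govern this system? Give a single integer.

Write exponents as rows Θ,L / cols ℓ,ΔT,D,X1,X2,X3:
  Θ: [ 0  1  0  2 -2 -1]
  L: [ 1  0  1 -3 -3  1]
Row reduction gives pivot columns ℓ,ΔT; rank = 2
n=6, r=2 ⇒ 4 dimensionless groups

4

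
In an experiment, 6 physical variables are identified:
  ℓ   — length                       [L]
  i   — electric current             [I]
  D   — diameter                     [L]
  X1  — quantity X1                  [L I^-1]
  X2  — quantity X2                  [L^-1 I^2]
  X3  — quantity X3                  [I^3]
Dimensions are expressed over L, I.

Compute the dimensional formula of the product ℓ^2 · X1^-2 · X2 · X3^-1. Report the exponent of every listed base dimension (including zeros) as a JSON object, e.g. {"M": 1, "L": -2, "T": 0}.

Dimensional matrix (L×I by ℓ×i×D×X1×X2×X3):
  L: [ 1  0  1  1 -1  0]
  I: [ 0  1  0 -1  2  3]
  [L]: (2)·1+(-2)·1+(1)·-1+(-1)·0 = -1
  [I]: (2)·0+(-2)·-1+(1)·2+(-1)·3 = 1
⇒ L^-1 I

{"L": -1, "I": 1}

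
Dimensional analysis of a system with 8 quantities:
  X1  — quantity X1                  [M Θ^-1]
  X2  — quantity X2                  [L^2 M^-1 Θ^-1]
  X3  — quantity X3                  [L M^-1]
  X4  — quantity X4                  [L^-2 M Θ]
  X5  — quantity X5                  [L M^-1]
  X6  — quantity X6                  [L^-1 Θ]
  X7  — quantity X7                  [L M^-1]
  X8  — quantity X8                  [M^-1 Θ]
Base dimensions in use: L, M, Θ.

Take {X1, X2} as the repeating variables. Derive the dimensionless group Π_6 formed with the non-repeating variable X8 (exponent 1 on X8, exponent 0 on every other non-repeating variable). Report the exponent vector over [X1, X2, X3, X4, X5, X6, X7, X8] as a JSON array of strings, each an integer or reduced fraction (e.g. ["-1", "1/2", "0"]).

["1", "0", "0", "0", "0", "0", "0", "1"]

Dimensional matrix (L×M×Θ by X1×X2×X3×X4×X5×X6×X7×X8):
  L: [ 0  2  1 -2  1 -1  1  0]
  M: [ 1 -1 -1  1 -1  0 -1 -1]
  Θ: [-1 -1  0  1  0  1  0  1]
RREF → pivots at {X1,X2} ⇒ r = 2
Repeat: X1,X2; free: X3,X4,X5,X6,X7,X8
RREF:
  r0: [   1    0 -1/2    0 -1/2 -1/2 -1/2   -1]
  r1: [   0    1  1/2   -1  1/2 -1/2  1/2    0]
  r2: [   0    0    0    0    0    0    0    0]
Fix exponent of X8 at 1, X3 at 0, X4 at 0, X5 at 0, X6 at 0, X7 at 0; solve each RREF row for its pivot's exponent:
  r0: exp(X1) + (-1)·1 = 0 ⇒ exp(X1) = 1
  r1: exp(X2) + (0)·1 = 0 ⇒ exp(X2) = 0
Π_6 = X1 · X8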